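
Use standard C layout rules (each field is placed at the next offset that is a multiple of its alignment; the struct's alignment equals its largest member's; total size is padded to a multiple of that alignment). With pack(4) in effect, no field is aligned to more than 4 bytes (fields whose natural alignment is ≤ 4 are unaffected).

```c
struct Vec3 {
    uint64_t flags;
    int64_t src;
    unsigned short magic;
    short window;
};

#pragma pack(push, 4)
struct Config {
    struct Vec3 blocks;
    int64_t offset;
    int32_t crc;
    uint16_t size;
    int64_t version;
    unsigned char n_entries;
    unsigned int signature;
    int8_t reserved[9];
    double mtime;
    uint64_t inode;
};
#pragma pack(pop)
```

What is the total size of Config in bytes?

Vec3: 0..8  flags  (8B, 8-aligned); 8..16  src  (8B, 8-aligned); 16..18  magic  (2B, 2-aligned); 18..20  window  (2B, 2-aligned); 20..24  -- tail padding (4B); sizeof = 24, alignof = 8
0..24  blocks  (24B, 4-aligned)
24..32  offset  (8B, 4-aligned)
32..36  crc  (4B, 4-aligned)
36..38  size  (2B, 2-aligned)
38..40  -- padding (2B)
40..48  version  (8B, 4-aligned)
48..49  n_entries  (1B, 1-aligned)
49..52  -- padding (3B)
52..56  signature  (4B, 4-aligned)
56..65  reserved  (9B, 1-aligned)
65..68  -- padding (3B)
68..76  mtime  (8B, 4-aligned)
76..84  inode  (8B, 4-aligned)
sizeof = 84, alignof = 4

84 bytes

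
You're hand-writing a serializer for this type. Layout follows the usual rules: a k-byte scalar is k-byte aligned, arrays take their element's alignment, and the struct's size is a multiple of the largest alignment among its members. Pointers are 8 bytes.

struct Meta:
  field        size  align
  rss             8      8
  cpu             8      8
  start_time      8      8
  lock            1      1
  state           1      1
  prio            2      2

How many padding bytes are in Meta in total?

4

0..8  rss  (8B, 8-aligned)
8..16  cpu  (8B, 8-aligned)
16..24  start_time  (8B, 8-aligned)
24..25  lock  (1B, 1-aligned)
25..26  state  (1B, 1-aligned)
26..28  prio  (2B, 2-aligned)
28..32  -- tail padding (4B)
sizeof = 32, alignof = 8
data bytes 28, size 32 → padding 4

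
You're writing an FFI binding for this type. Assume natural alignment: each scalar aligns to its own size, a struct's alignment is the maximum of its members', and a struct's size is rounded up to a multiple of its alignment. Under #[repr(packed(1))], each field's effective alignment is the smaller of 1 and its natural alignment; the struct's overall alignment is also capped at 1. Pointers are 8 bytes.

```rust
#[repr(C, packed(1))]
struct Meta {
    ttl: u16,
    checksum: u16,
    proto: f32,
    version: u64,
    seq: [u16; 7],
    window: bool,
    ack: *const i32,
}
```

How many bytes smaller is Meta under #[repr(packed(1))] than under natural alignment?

natural layout:
  0..2  ttl  (2B, 2-aligned)
  2..4  checksum  (2B, 2-aligned)
  4..8  proto  (4B, 4-aligned)
  8..16  version  (8B, 8-aligned)
  16..30  seq  (14B, 2-aligned)
  30..31  window  (1B, 1-aligned)
  31..32  -- padding (1B)
  32..40  ack  (8B, 8-aligned)
  sizeof = 40, alignof = 8
packed(1) layout:
  0..2  ttl  (2B, 1-aligned)
  2..4  checksum  (2B, 1-aligned)
  4..8  proto  (4B, 1-aligned)
  8..16  version  (8B, 1-aligned)
  16..30  seq  (14B, 1-aligned)
  30..31  window  (1B, 1-aligned)
  31..39  ack  (8B, 1-aligned)
  sizeof = 39, alignof = 1
40 − 39 = 1

1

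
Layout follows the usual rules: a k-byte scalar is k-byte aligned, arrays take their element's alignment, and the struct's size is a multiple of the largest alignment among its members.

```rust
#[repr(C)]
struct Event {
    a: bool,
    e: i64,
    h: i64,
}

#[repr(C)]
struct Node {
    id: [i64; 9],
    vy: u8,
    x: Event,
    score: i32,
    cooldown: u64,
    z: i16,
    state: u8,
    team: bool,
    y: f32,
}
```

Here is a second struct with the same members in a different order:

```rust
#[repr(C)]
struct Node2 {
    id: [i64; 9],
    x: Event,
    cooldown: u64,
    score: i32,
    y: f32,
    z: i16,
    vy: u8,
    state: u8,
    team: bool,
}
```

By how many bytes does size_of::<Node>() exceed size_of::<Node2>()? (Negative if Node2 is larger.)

Event: 0..1  a  (1B, 1-aligned); 1..8  -- padding (7B); 8..16  e  (8B, 8-aligned); 16..24  h  (8B, 8-aligned); sizeof = 24, alignof = 8
0..72  id  (72B, 8-aligned)
72..73  vy  (1B, 1-aligned)
73..80  -- padding (7B)
80..104  x  (24B, 8-aligned)
104..108  score  (4B, 4-aligned)
108..112  -- padding (4B)
112..120  cooldown  (8B, 8-aligned)
120..122  z  (2B, 2-aligned)
122..123  state  (1B, 1-aligned)
123..124  team  (1B, 1-aligned)
124..128  y  (4B, 4-aligned)
sizeof = 128, alignof = 8
— Node2 —
0..72  id  (72B, 8-aligned)
72..96  x  (24B, 8-aligned)
96..104  cooldown  (8B, 8-aligned)
104..108  score  (4B, 4-aligned)
108..112  y  (4B, 4-aligned)
112..114  z  (2B, 2-aligned)
114..115  vy  (1B, 1-aligned)
115..116  state  (1B, 1-aligned)
116..117  team  (1B, 1-aligned)
117..120  -- tail padding (3B)
sizeof = 120, alignof = 8
128 − 120 = 8

8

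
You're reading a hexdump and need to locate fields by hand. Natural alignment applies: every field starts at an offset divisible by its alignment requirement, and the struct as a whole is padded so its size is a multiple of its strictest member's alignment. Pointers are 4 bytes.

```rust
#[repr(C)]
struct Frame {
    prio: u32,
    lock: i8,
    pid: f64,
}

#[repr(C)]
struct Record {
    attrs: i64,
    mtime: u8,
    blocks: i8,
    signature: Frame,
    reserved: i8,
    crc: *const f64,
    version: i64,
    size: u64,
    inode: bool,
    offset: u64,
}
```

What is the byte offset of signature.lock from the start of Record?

20

Frame: 0..4  prio  (4B, 4-aligned); 4..5  lock  (1B, 1-aligned); 5..8  -- padding (3B); 8..16  pid  (8B, 8-aligned); sizeof = 16, alignof = 8
0..8  attrs  (8B, 8-aligned)
8..9  mtime  (1B, 1-aligned)
9..10  blocks  (1B, 1-aligned)
10..16  -- padding (6B)
16..32  signature  (16B, 8-aligned)
within Frame: lock at 4
16 + 4 = 20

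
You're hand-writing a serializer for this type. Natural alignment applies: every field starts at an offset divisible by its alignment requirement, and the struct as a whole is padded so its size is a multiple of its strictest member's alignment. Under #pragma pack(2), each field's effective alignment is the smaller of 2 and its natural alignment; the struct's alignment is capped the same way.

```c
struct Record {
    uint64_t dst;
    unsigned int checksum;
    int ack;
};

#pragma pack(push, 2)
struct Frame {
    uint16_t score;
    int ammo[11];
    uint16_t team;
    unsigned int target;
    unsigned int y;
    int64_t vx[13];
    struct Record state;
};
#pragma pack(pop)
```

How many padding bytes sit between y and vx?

Record: 0..8  dst  (8B, 8-aligned); 8..12  checksum  (4B, 4-aligned); 12..16  ack  (4B, 4-aligned); sizeof = 16, alignof = 8
0..2  score  (2B, 2-aligned)
2..46  ammo  (44B, 2-aligned)
46..48  team  (2B, 2-aligned)
48..52  target  (4B, 2-aligned)
52..56  y  (4B, 2-aligned)
56..160  vx  (104B, 2-aligned)

0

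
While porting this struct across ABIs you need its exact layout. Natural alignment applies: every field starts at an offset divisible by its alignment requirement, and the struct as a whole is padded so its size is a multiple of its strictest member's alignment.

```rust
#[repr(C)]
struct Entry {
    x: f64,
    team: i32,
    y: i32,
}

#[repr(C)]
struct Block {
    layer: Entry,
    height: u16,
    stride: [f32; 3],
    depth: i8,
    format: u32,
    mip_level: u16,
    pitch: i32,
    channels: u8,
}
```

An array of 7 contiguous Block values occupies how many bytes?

392

Entry: 0..8  x  (8B, 8-aligned); 8..12  team  (4B, 4-aligned); 12..16  y  (4B, 4-aligned); sizeof = 16, alignof = 8
0..16  layer  (16B, 8-aligned)
16..18  height  (2B, 2-aligned)
18..20  -- padding (2B)
20..32  stride  (12B, 4-aligned)
32..33  depth  (1B, 1-aligned)
33..36  -- padding (3B)
36..40  format  (4B, 4-aligned)
40..42  mip_level  (2B, 2-aligned)
42..44  -- padding (2B)
44..48  pitch  (4B, 4-aligned)
48..49  channels  (1B, 1-aligned)
49..56  -- tail padding (7B)
sizeof = 56, alignof = 8
array of 7: 7 × 56 = 392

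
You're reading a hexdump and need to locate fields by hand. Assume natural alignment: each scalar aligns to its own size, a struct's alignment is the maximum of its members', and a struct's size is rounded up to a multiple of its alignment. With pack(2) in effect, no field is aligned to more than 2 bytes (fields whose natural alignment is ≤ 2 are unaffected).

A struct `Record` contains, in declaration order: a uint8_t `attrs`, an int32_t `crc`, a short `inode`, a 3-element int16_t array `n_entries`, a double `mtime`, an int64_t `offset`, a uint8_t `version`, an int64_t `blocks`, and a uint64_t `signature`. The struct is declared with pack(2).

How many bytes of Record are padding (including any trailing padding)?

@0: attrs [1B, align 1] → 1
+1 pad (align 2)
@2: crc [4B, align 2] → 6
@6: inode [2B, align 2] → 8
@8: n_entries [6B, align 2] → 14
@14: mtime [8B, align 2] → 22
@22: offset [8B, align 2] → 30
@30: version [1B, align 1] → 31
+1 pad (align 2)
@32: blocks [8B, align 2] → 40
@40: signature [8B, align 2] → 48
size 48, align 2
data bytes 46, size 48 → padding 2

2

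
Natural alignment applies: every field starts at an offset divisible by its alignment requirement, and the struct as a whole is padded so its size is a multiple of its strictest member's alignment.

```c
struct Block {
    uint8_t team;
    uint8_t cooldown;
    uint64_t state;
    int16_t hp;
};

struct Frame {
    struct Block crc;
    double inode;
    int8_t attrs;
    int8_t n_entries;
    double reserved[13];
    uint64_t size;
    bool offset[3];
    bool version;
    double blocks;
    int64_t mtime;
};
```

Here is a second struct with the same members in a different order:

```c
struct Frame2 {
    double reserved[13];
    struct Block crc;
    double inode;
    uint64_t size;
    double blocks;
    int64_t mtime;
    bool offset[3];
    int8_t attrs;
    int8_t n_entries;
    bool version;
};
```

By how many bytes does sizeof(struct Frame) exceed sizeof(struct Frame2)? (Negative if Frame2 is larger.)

8

Block: team at 0 (size 1, align 1) → ends 1; cooldown at 1 (size 1, align 1) → ends 2; pad 6 to align 8 for state; state at 8 (size 8, align 8) → ends 16; hp at 16 (size 2, align 2) → ends 18; tail pad 6 to reach multiple of 8; total 24 bytes, alignment 8
crc at 0 (size 24, align 8) → ends 24
inode at 24 (size 8, align 8) → ends 32
attrs at 32 (size 1, align 1) → ends 33
n_entries at 33 (size 1, align 1) → ends 34
pad 6 to align 8 for reserved
reserved at 40 (size 104, align 8) → ends 144
size at 144 (size 8, align 8) → ends 152
offset at 152 (size 3, align 1) → ends 155
version at 155 (size 1, align 1) → ends 156
pad 4 to align 8 for blocks
blocks at 160 (size 8, align 8) → ends 168
mtime at 168 (size 8, align 8) → ends 176
total 176 bytes, alignment 8
— Frame2 —
reserved at 0 (size 104, align 8) → ends 104
crc at 104 (size 24, align 8) → ends 128
inode at 128 (size 8, align 8) → ends 136
size at 136 (size 8, align 8) → ends 144
blocks at 144 (size 8, align 8) → ends 152
mtime at 152 (size 8, align 8) → ends 160
offset at 160 (size 3, align 1) → ends 163
attrs at 163 (size 1, align 1) → ends 164
n_entries at 164 (size 1, align 1) → ends 165
version at 165 (size 1, align 1) → ends 166
tail pad 2 to reach multiple of 8
total 168 bytes, alignment 8
176 − 168 = 8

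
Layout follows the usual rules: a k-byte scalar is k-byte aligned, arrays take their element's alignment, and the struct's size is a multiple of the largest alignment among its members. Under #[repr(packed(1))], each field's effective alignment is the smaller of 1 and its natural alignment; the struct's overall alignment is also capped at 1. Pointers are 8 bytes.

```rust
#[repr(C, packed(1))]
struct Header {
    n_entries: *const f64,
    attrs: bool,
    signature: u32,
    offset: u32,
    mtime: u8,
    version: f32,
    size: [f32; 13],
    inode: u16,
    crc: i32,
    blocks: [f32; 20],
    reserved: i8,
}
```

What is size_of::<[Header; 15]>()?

0..8  n_entries  (8B, 1-aligned)
8..9  attrs  (1B, 1-aligned)
9..13  signature  (4B, 1-aligned)
13..17  offset  (4B, 1-aligned)
17..18  mtime  (1B, 1-aligned)
18..22  version  (4B, 1-aligned)
22..74  size  (52B, 1-aligned)
74..76  inode  (2B, 1-aligned)
76..80  crc  (4B, 1-aligned)
80..160  blocks  (80B, 1-aligned)
160..161  reserved  (1B, 1-aligned)
sizeof = 161, alignof = 1
array of 15: 15 × 161 = 2415

2415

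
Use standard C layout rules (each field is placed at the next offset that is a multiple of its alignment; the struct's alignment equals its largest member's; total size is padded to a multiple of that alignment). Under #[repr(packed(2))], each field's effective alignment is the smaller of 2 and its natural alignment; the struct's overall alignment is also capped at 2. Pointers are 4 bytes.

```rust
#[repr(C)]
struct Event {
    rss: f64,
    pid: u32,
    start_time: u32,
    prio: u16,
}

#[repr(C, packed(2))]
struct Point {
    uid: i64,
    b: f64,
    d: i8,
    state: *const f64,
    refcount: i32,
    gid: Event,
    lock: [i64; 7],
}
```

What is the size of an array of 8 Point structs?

Event: @0: rss [8B, align 8] → 8; @8: pid [4B, align 4] → 12; @12: start_time [4B, align 4] → 16; @16: prio [2B, align 2] → 18; +6 tail pad (align 8); size 24, align 8
@0: uid [8B, align 2] → 8
@8: b [8B, align 2] → 16
@16: d [1B, align 1] → 17
+1 pad (align 2)
@18: state [4B, align 2] → 22
@22: refcount [4B, align 2] → 26
@26: gid [24B, align 2] → 50
@50: lock [56B, align 2] → 106
size 106, align 2
array of 8: 8 × 106 = 848

848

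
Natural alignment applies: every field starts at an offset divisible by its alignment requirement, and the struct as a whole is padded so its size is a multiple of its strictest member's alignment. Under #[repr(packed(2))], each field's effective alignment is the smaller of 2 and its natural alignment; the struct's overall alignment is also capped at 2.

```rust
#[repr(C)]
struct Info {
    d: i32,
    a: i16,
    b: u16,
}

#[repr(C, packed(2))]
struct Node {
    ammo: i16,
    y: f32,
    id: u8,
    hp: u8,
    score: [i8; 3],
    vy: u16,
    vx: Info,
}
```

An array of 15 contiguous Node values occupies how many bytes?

Info: d at 0 (size 4, align 4) → ends 4; a at 4 (size 2, align 2) → ends 6; b at 6 (size 2, align 2) → ends 8; total 8 bytes, alignment 4
ammo at 0 (size 2, align 2) → ends 2
y at 2 (size 4, align 2) → ends 6
id at 6 (size 1, align 1) → ends 7
hp at 7 (size 1, align 1) → ends 8
score at 8 (size 3, align 1) → ends 11
pad 1 to align 2 for vy
vy at 12 (size 2, align 2) → ends 14
vx at 14 (size 8, align 2) → ends 22
total 22 bytes, alignment 2
array of 15: 15 × 22 = 330

330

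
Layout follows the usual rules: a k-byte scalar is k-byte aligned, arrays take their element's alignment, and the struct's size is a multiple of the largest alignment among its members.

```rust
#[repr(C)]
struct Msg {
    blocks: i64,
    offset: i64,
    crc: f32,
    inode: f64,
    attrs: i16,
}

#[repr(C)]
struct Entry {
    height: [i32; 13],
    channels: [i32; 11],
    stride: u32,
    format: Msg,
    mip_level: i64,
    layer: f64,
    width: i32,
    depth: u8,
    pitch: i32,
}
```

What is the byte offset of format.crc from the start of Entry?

120

Msg: blocks at 0 (size 8, align 8) → ends 8; offset at 8 (size 8, align 8) → ends 16; crc at 16 (size 4, align 4) → ends 20; pad 4 to align 8 for inode; inode at 24 (size 8, align 8) → ends 32; attrs at 32 (size 2, align 2) → ends 34; tail pad 6 to reach multiple of 8; total 40 bytes, alignment 8
height at 0 (size 52, align 4) → ends 52
channels at 52 (size 44, align 4) → ends 96
stride at 96 (size 4, align 4) → ends 100
pad 4 to align 8 for format
format at 104 (size 40, align 8) → ends 144
within Msg: crc at 16
104 + 16 = 120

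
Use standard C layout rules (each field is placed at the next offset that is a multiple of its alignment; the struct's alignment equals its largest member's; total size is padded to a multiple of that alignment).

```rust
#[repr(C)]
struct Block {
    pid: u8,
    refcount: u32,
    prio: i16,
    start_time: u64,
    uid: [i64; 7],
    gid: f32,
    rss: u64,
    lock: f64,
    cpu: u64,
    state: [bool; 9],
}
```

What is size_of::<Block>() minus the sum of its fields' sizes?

20

0..1  pid  (1B, 1-aligned)
1..4  -- padding (3B)
4..8  refcount  (4B, 4-aligned)
8..10  prio  (2B, 2-aligned)
10..16  -- padding (6B)
16..24  start_time  (8B, 8-aligned)
24..80  uid  (56B, 8-aligned)
80..84  gid  (4B, 4-aligned)
84..88  -- padding (4B)
88..96  rss  (8B, 8-aligned)
96..104  lock  (8B, 8-aligned)
104..112  cpu  (8B, 8-aligned)
112..121  state  (9B, 1-aligned)
121..128  -- tail padding (7B)
sizeof = 128, alignof = 8
data bytes 108, size 128 → padding 20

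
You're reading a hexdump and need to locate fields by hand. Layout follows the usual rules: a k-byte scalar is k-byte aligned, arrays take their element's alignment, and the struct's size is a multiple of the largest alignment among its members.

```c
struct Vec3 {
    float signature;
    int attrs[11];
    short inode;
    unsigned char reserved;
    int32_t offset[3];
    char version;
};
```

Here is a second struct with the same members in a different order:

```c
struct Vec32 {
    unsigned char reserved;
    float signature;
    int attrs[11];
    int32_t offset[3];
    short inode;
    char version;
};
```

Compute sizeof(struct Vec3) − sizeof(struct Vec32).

signature at 0 (size 4, align 4) → ends 4
attrs at 4 (size 44, align 4) → ends 48
inode at 48 (size 2, align 2) → ends 50
reserved at 50 (size 1, align 1) → ends 51
pad 1 to align 4 for offset
offset at 52 (size 12, align 4) → ends 64
version at 64 (size 1, align 1) → ends 65
tail pad 3 to reach multiple of 4
total 68 bytes, alignment 4
— Vec32 —
reserved at 0 (size 1, align 1) → ends 1
pad 3 to align 4 for signature
signature at 4 (size 4, align 4) → ends 8
attrs at 8 (size 44, align 4) → ends 52
offset at 52 (size 12, align 4) → ends 64
inode at 64 (size 2, align 2) → ends 66
version at 66 (size 1, align 1) → ends 67
tail pad 1 to reach multiple of 4
total 68 bytes, alignment 4
68 − 68 = 0

0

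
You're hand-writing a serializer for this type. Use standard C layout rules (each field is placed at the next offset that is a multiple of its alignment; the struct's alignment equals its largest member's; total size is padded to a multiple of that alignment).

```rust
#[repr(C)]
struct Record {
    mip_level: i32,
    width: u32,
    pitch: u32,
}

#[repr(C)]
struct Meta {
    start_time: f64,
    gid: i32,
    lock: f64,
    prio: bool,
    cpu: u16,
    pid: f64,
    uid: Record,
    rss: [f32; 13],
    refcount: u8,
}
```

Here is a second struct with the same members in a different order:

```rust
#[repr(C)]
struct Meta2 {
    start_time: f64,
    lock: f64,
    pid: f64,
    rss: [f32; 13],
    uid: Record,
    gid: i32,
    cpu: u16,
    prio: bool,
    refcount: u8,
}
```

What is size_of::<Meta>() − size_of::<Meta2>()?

16

Record: mip_level at 0 (size 4, align 4) → ends 4; width at 4 (size 4, align 4) → ends 8; pitch at 8 (size 4, align 4) → ends 12; total 12 bytes, alignment 4
start_time at 0 (size 8, align 8) → ends 8
gid at 8 (size 4, align 4) → ends 12
pad 4 to align 8 for lock
lock at 16 (size 8, align 8) → ends 24
prio at 24 (size 1, align 1) → ends 25
pad 1 to align 2 for cpu
cpu at 26 (size 2, align 2) → ends 28
pad 4 to align 8 for pid
pid at 32 (size 8, align 8) → ends 40
uid at 40 (size 12, align 4) → ends 52
rss at 52 (size 52, align 4) → ends 104
refcount at 104 (size 1, align 1) → ends 105
tail pad 7 to reach multiple of 8
total 112 bytes, alignment 8
— Meta2 —
start_time at 0 (size 8, align 8) → ends 8
lock at 8 (size 8, align 8) → ends 16
pid at 16 (size 8, align 8) → ends 24
rss at 24 (size 52, align 4) → ends 76
uid at 76 (size 12, align 4) → ends 88
gid at 88 (size 4, align 4) → ends 92
cpu at 92 (size 2, align 2) → ends 94
prio at 94 (size 1, align 1) → ends 95
refcount at 95 (size 1, align 1) → ends 96
total 96 bytes, alignment 8
112 − 96 = 16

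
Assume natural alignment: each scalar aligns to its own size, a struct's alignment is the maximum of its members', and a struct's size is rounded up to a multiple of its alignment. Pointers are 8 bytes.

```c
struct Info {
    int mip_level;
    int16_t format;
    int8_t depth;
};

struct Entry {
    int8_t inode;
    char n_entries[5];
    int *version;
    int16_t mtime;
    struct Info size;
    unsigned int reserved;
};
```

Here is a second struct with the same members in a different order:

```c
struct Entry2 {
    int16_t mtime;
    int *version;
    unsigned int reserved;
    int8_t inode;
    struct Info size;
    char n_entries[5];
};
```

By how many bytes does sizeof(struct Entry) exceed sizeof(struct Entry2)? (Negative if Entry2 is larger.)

-8

Info: @0: mip_level [4B, align 4] → 4; @4: format [2B, align 2] → 6; @6: depth [1B, align 1] → 7; +1 tail pad (align 4); size 8, align 4
@0: inode [1B, align 1] → 1
@1: n_entries [5B, align 1] → 6
+2 pad (align 8)
@8: version [8B, align 8] → 16
@16: mtime [2B, align 2] → 18
+2 pad (align 4)
@20: size [8B, align 4] → 28
@28: reserved [4B, align 4] → 32
size 32, align 8
— Entry2 —
@0: mtime [2B, align 2] → 2
+6 pad (align 8)
@8: version [8B, align 8] → 16
@16: reserved [4B, align 4] → 20
@20: inode [1B, align 1] → 21
+3 pad (align 4)
@24: size [8B, align 4] → 32
@32: n_entries [5B, align 1] → 37
+3 tail pad (align 8)
size 40, align 8
32 − 40 = -8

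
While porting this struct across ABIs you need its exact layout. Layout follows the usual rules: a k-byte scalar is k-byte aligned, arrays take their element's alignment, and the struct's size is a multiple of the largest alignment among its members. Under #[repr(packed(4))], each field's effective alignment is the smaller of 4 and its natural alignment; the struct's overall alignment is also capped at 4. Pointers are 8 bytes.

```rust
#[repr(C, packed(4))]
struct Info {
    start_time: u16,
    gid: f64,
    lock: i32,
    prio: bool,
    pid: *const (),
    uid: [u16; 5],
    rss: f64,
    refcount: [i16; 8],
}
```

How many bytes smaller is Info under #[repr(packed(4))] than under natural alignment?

8

natural layout:
  @0: start_time [2B, align 2] → 2
  +6 pad (align 8)
  @8: gid [8B, align 8] → 16
  @16: lock [4B, align 4] → 20
  @20: prio [1B, align 1] → 21
  +3 pad (align 8)
  @24: pid [8B, align 8] → 32
  @32: uid [10B, align 2] → 42
  +6 pad (align 8)
  @48: rss [8B, align 8] → 56
  @56: refcount [16B, align 2] → 72
  size 72, align 8
packed(4) layout:
  @0: start_time [2B, align 2] → 2
  +2 pad (align 4)
  @4: gid [8B, align 4] → 12
  @12: lock [4B, align 4] → 16
  @16: prio [1B, align 1] → 17
  +3 pad (align 4)
  @20: pid [8B, align 4] → 28
  @28: uid [10B, align 2] → 38
  +2 pad (align 4)
  @40: rss [8B, align 4] → 48
  @48: refcount [16B, align 2] → 64
  size 64, align 4
72 − 64 = 8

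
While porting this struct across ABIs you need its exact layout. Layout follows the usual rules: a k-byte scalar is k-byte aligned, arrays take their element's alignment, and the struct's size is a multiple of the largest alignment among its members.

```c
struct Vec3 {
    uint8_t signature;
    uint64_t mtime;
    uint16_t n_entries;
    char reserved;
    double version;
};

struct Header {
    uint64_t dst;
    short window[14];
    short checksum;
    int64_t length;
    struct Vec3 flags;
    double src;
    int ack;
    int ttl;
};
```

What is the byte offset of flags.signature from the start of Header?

Vec3: 0..1  signature  (1B, 1-aligned); 1..8  -- padding (7B); 8..16  mtime  (8B, 8-aligned); 16..18  n_entries  (2B, 2-aligned); 18..19  reserved  (1B, 1-aligned); 19..24  -- padding (5B); 24..32  version  (8B, 8-aligned); sizeof = 32, alignof = 8
0..8  dst  (8B, 8-aligned)
8..36  window  (28B, 2-aligned)
36..38  checksum  (2B, 2-aligned)
38..40  -- padding (2B)
40..48  length  (8B, 8-aligned)
48..80  flags  (32B, 8-aligned)
within Vec3: signature at 0
48 + 0 = 48

48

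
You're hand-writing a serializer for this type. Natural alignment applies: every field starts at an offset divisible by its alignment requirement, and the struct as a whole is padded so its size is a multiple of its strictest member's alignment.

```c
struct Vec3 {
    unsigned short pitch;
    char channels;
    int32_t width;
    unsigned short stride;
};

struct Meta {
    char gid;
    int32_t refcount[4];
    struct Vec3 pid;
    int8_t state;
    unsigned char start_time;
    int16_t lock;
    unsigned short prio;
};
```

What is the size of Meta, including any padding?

Vec3: 0..2  pitch  (2B, 2-aligned); 2..3  channels  (1B, 1-aligned); 3..4  -- padding (1B); 4..8  width  (4B, 4-aligned); 8..10  stride  (2B, 2-aligned); 10..12  -- tail padding (2B); sizeof = 12, alignof = 4
0..1  gid  (1B, 1-aligned)
1..4  -- padding (3B)
4..20  refcount  (16B, 4-aligned)
20..32  pid  (12B, 4-aligned)
32..33  state  (1B, 1-aligned)
33..34  start_time  (1B, 1-aligned)
34..36  lock  (2B, 2-aligned)
36..38  prio  (2B, 2-aligned)
38..40  -- tail padding (2B)
sizeof = 40, alignof = 4

40 bytes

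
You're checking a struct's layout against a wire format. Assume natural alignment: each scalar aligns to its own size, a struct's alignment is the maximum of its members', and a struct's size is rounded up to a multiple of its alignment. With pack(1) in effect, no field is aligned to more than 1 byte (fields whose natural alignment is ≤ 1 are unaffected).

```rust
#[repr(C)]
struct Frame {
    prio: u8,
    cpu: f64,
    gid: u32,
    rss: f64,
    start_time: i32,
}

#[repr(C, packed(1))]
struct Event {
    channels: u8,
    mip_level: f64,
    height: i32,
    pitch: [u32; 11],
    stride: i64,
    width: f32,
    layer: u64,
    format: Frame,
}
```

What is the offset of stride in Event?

Frame: @0: prio [1B, align 1] → 1; +7 pad (align 8); @8: cpu [8B, align 8] → 16; @16: gid [4B, align 4] → 20; +4 pad (align 8); @24: rss [8B, align 8] → 32; @32: start_time [4B, align 4] → 36; +4 tail pad (align 8); size 40, align 8
@0: channels [1B, align 1] → 1
@1: mip_level [8B, align 1] → 9
@9: height [4B, align 1] → 13
@13: pitch [44B, align 1] → 57
@57: stride [8B, align 1] → 65

57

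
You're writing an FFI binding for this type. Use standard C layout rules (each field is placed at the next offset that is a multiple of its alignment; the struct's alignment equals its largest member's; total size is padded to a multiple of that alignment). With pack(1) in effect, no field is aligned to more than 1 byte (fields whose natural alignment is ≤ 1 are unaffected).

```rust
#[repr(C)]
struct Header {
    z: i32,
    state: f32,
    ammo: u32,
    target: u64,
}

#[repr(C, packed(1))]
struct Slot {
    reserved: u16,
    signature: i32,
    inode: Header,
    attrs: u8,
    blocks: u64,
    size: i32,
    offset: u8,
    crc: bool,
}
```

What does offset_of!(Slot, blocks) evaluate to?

Header: 0..4  z  (4B, 4-aligned); 4..8  state  (4B, 4-aligned); 8..12  ammo  (4B, 4-aligned); 12..16  -- padding (4B); 16..24  target  (8B, 8-aligned); sizeof = 24, alignof = 8
0..2  reserved  (2B, 1-aligned)
2..6  signature  (4B, 1-aligned)
6..30  inode  (24B, 1-aligned)
30..31  attrs  (1B, 1-aligned)
31..39  blocks  (8B, 1-aligned)

31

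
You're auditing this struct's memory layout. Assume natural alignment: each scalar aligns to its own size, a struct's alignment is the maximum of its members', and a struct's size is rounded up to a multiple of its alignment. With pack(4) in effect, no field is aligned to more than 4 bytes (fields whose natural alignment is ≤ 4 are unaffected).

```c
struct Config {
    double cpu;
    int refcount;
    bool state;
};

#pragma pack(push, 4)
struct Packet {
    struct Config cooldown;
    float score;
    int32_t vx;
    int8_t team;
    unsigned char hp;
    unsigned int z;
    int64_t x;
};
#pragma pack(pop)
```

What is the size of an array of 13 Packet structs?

Config: @0: cpu [8B, align 8] → 8; @8: refcount [4B, align 4] → 12; @12: state [1B, align 1] → 13; +3 tail pad (align 8); size 16, align 8
@0: cooldown [16B, align 4] → 16
@16: score [4B, align 4] → 20
@20: vx [4B, align 4] → 24
@24: team [1B, align 1] → 25
@25: hp [1B, align 1] → 26
+2 pad (align 4)
@28: z [4B, align 4] → 32
@32: x [8B, align 4] → 40
size 40, align 4
array of 13: 13 × 40 = 520

520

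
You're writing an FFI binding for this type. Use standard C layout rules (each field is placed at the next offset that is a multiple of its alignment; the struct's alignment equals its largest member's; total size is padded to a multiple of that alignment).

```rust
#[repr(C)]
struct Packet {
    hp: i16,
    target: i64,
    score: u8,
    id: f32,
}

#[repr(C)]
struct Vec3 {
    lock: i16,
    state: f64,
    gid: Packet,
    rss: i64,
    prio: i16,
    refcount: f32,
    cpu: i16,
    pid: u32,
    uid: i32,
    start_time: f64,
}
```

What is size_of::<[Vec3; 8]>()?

640

Packet: @0: hp [2B, align 2] → 2; +6 pad (align 8); @8: target [8B, align 8] → 16; @16: score [1B, align 1] → 17; +3 pad (align 4); @20: id [4B, align 4] → 24; size 24, align 8
@0: lock [2B, align 2] → 2
+6 pad (align 8)
@8: state [8B, align 8] → 16
@16: gid [24B, align 8] → 40
@40: rss [8B, align 8] → 48
@48: prio [2B, align 2] → 50
+2 pad (align 4)
@52: refcount [4B, align 4] → 56
@56: cpu [2B, align 2] → 58
+2 pad (align 4)
@60: pid [4B, align 4] → 64
@64: uid [4B, align 4] → 68
+4 pad (align 8)
@72: start_time [8B, align 8] → 80
size 80, align 8
array of 8: 8 × 80 = 640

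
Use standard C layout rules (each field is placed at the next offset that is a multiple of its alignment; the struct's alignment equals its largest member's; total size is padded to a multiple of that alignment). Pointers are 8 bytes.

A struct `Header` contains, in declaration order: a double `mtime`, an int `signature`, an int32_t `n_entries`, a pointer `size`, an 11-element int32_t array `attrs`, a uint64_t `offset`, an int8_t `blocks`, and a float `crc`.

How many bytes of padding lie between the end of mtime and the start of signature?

mtime at 0 (size 8, align 8) → ends 8
signature at 8 (size 4, align 4) → ends 12

0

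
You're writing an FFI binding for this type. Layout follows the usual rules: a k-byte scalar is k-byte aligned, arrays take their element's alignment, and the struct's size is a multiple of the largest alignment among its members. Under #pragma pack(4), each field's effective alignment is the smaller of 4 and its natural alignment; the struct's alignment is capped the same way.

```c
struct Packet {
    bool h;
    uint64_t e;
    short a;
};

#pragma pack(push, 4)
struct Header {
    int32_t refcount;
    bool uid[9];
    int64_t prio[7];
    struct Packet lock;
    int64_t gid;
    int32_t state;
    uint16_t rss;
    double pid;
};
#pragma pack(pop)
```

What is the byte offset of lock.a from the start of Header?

88

Packet: @0: h [1B, align 1] → 1; +7 pad (align 8); @8: e [8B, align 8] → 16; @16: a [2B, align 2] → 18; +6 tail pad (align 8); size 24, align 8
@0: refcount [4B, align 4] → 4
@4: uid [9B, align 1] → 13
+3 pad (align 4)
@16: prio [56B, align 4] → 72
@72: lock [24B, align 4] → 96
within Packet: a at 16
72 + 16 = 88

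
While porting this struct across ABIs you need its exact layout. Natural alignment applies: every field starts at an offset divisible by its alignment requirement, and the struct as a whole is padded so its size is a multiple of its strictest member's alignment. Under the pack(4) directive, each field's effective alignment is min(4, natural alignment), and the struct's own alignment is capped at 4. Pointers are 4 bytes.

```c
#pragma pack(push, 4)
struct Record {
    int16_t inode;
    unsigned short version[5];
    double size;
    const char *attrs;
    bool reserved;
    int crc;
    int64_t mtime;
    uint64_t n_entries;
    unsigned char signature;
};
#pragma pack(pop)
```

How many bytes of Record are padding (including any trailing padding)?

6

inode at 0 (size 2, align 2) → ends 2
version at 2 (size 10, align 2) → ends 12
size at 12 (size 8, align 4) → ends 20
attrs at 20 (size 4, align 4) → ends 24
reserved at 24 (size 1, align 1) → ends 25
pad 3 to align 4 for crc
crc at 28 (size 4, align 4) → ends 32
mtime at 32 (size 8, align 4) → ends 40
n_entries at 40 (size 8, align 4) → ends 48
signature at 48 (size 1, align 1) → ends 49
tail pad 3 to reach multiple of 4
total 52 bytes, alignment 4
data bytes 46, size 52 → padding 6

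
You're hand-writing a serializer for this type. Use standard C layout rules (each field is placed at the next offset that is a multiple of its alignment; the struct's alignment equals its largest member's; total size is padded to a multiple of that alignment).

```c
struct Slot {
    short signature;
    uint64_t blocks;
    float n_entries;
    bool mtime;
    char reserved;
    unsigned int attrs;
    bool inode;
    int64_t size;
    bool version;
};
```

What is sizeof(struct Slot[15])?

0..2  signature  (2B, 2-aligned)
2..8  -- padding (6B)
8..16  blocks  (8B, 8-aligned)
16..20  n_entries  (4B, 4-aligned)
20..21  mtime  (1B, 1-aligned)
21..22  reserved  (1B, 1-aligned)
22..24  -- padding (2B)
24..28  attrs  (4B, 4-aligned)
28..29  inode  (1B, 1-aligned)
29..32  -- padding (3B)
32..40  size  (8B, 8-aligned)
40..41  version  (1B, 1-aligned)
41..48  -- tail padding (7B)
sizeof = 48, alignof = 8
array of 15: 15 × 48 = 720

720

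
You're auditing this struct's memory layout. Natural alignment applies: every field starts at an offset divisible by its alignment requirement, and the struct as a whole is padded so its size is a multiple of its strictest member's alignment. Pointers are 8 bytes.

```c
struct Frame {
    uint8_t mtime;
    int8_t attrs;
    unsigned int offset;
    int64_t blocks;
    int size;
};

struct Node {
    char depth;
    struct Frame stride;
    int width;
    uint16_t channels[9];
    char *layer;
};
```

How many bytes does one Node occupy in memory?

64 bytes

Frame: 0..1  mtime  (1B, 1-aligned); 1..2  attrs  (1B, 1-aligned); 2..4  -- padding (2B); 4..8  offset  (4B, 4-aligned); 8..16  blocks  (8B, 8-aligned); 16..20  size  (4B, 4-aligned); 20..24  -- tail padding (4B); sizeof = 24, alignof = 8
0..1  depth  (1B, 1-aligned)
1..8  -- padding (7B)
8..32  stride  (24B, 8-aligned)
32..36  width  (4B, 4-aligned)
36..54  channels  (18B, 2-aligned)
54..56  -- padding (2B)
56..64  layer  (8B, 8-aligned)
sizeof = 64, alignof = 8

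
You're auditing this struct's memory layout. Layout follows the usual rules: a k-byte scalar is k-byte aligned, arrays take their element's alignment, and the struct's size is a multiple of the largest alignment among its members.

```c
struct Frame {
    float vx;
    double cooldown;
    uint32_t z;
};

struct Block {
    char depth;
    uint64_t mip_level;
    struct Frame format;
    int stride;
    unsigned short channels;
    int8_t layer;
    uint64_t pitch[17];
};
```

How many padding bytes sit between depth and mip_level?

Frame: @0: vx [4B, align 4] → 4; +4 pad (align 8); @8: cooldown [8B, align 8] → 16; @16: z [4B, align 4] → 20; +4 tail pad (align 8); size 24, align 8
@0: depth [1B, align 1] → 1
+7 pad (align 8)
@8: mip_level [8B, align 8] → 16

7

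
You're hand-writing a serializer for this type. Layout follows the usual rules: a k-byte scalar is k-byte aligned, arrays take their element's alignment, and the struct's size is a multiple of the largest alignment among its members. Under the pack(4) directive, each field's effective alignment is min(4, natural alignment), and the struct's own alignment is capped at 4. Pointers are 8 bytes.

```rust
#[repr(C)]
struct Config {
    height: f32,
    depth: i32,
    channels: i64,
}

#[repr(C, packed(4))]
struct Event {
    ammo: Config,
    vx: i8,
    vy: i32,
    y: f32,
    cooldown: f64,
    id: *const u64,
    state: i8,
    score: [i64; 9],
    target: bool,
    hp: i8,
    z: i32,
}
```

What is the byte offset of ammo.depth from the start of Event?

Config: 0..4  height  (4B, 4-aligned); 4..8  depth  (4B, 4-aligned); 8..16  channels  (8B, 8-aligned); sizeof = 16, alignof = 8
0..16  ammo  (16B, 4-aligned)
within Config: depth at 4
0 + 4 = 4

4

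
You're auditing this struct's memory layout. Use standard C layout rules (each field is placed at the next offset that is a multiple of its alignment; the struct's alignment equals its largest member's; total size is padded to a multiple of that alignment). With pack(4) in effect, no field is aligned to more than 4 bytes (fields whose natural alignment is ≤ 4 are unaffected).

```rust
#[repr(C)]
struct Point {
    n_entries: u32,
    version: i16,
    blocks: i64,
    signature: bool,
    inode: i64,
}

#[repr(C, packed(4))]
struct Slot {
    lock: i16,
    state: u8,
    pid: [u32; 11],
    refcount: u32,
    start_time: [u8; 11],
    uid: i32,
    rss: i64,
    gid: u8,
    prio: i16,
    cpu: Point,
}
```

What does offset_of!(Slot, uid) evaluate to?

64

Point: 0..4  n_entries  (4B, 4-aligned); 4..6  version  (2B, 2-aligned); 6..8  -- padding (2B); 8..16  blocks  (8B, 8-aligned); 16..17  signature  (1B, 1-aligned); 17..24  -- padding (7B); 24..32  inode  (8B, 8-aligned); sizeof = 32, alignof = 8
0..2  lock  (2B, 2-aligned)
2..3  state  (1B, 1-aligned)
3..4  -- padding (1B)
4..48  pid  (44B, 4-aligned)
48..52  refcount  (4B, 4-aligned)
52..63  start_time  (11B, 1-aligned)
63..64  -- padding (1B)
64..68  uid  (4B, 4-aligned)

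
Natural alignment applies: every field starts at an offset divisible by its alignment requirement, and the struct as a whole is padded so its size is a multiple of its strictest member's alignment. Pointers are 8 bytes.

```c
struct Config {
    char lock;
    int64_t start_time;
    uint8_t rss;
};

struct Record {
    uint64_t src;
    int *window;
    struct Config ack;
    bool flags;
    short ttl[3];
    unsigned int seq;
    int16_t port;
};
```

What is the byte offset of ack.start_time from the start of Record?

Config: lock at 0 (size 1, align 1) → ends 1; pad 7 to align 8 for start_time; start_time at 8 (size 8, align 8) → ends 16; rss at 16 (size 1, align 1) → ends 17; tail pad 7 to reach multiple of 8; total 24 bytes, alignment 8
src at 0 (size 8, align 8) → ends 8
window at 8 (size 8, align 8) → ends 16
ack at 16 (size 24, align 8) → ends 40
within Config: start_time at 8
16 + 8 = 24

24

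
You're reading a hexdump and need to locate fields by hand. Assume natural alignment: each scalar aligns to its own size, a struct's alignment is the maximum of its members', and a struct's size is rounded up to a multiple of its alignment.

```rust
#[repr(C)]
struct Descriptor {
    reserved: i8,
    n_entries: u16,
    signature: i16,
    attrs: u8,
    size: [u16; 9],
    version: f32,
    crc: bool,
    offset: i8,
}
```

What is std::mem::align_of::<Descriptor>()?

4

member alignments: reserved=1, n_entries=2, signature=2, attrs=1, size=2, version=4, crc=1, offset=1
max = 4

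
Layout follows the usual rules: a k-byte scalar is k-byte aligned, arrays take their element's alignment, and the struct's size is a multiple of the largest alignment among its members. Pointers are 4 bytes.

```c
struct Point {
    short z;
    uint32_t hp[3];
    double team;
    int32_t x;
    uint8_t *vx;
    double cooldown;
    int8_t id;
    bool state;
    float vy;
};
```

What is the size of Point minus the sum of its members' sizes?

0..2  z  (2B, 2-aligned)
2..4  -- padding (2B)
4..16  hp  (12B, 4-aligned)
16..24  team  (8B, 8-aligned)
24..28  x  (4B, 4-aligned)
28..32  vx  (4B, 4-aligned)
32..40  cooldown  (8B, 8-aligned)
40..41  id  (1B, 1-aligned)
41..42  state  (1B, 1-aligned)
42..44  -- padding (2B)
44..48  vy  (4B, 4-aligned)
sizeof = 48, alignof = 8
data bytes 44, size 48 → padding 4

4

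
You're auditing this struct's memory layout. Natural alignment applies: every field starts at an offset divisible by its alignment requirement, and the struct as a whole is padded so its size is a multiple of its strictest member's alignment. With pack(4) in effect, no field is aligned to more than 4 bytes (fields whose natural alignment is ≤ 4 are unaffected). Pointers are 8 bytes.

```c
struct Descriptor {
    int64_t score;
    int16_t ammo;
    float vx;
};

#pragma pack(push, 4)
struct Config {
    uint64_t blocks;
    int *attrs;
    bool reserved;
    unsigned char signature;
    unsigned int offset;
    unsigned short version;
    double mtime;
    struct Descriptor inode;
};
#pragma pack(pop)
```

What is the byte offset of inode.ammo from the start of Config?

Descriptor: @0: score [8B, align 8] → 8; @8: ammo [2B, align 2] → 10; +2 pad (align 4); @12: vx [4B, align 4] → 16; size 16, align 8
@0: blocks [8B, align 4] → 8
@8: attrs [8B, align 4] → 16
@16: reserved [1B, align 1] → 17
@17: signature [1B, align 1] → 18
+2 pad (align 4)
@20: offset [4B, align 4] → 24
@24: version [2B, align 2] → 26
+2 pad (align 4)
@28: mtime [8B, align 4] → 36
@36: inode [16B, align 4] → 52
within Descriptor: ammo at 8
36 + 8 = 44

44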